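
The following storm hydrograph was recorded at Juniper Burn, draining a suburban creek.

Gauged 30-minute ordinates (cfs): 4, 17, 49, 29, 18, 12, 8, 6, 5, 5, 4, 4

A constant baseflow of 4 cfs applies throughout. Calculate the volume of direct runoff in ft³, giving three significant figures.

V ≈ 2.03 × 10^5 ft³

Direct-runoff ordinates (Q − Q_b): 0.0, 13.0, 45.0, 25.0, 14.0, 8.0, 4.0, 2.0, 1.0, 1.0, 0.0, 0.0 cfs.
ΣQ_DR = 113.0 cfs.
With Δt = 0.5 h = 1800 s, V = ΣQ_DR · Δt = 113.0 × 1800 = 2.03 × 10^5 ft³.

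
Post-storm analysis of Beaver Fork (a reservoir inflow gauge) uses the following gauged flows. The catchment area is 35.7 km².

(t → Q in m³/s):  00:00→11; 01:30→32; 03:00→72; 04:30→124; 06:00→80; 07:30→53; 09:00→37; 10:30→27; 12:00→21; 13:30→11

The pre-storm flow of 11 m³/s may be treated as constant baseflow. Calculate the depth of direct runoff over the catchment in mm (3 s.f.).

Direct runoff: 0.0, 21.0, 61.0, 113.0, 69.0, 42.0, 26.0, 16.0, 10.0, 0.0 m³/s; ΣQ_DR = 358.0 m³/s.
V = ΣQ_DR · Δt = 358.0 × 5400 s = 1.933 × 10^6 m³.
Over A = 35.7 km², depth = V / A = 54.2 mm.

d ≈ 54.2 mm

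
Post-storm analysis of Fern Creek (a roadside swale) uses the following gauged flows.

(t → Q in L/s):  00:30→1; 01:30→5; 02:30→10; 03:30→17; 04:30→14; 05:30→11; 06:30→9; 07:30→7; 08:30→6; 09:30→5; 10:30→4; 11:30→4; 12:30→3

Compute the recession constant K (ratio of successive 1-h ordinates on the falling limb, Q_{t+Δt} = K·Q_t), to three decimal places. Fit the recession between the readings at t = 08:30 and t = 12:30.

Using the recession-limb readings at t = 08:30 and t = 12:30: Q falls from 6 to 3 L/s over 4 intervals.
K = (Q₂/Q₁)^(1/4) = (3/6)^(1/4) = 0.841.

K ≈ 0.841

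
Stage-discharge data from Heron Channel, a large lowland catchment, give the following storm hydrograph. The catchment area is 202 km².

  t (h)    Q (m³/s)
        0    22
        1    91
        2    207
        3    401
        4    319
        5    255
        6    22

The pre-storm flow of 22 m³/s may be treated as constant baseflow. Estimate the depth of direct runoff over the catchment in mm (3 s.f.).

Direct runoff: 0.0, 69.0, 185.0, 379.0, 297.0, 233.0, 0.0 m³/s; ΣQ_DR = 1163 m³/s.
V = ΣQ_DR · Δt = 1163 × 3600 s = 4.187 × 10^6 m³.
Over A = 202 km², depth = V / A = 20.7 mm.

d ≈ 20.7 mm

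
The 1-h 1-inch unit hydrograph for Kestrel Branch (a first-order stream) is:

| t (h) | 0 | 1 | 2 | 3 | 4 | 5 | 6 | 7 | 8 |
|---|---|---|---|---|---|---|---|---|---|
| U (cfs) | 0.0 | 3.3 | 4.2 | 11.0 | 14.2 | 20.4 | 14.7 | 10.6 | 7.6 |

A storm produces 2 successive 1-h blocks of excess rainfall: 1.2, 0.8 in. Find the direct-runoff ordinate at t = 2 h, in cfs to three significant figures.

Q ≈ 7.68 cfs

By discrete convolution, Q_j = Σ (P_i / 1 in) · U_{j−i}.
At t = 2 h (j=2): Q = (1.2/1)·4.2 + (0.8/1)·3.3 = 7.68 cfs.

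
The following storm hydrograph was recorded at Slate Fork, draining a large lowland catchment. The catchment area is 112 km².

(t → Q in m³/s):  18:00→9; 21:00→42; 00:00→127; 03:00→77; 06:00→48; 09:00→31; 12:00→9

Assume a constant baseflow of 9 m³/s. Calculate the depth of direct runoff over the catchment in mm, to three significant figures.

Direct runoff: 0.0, 33.0, 118.0, 68.0, 39.0, 22.0, 0.0 m³/s; ΣQ_DR = 280.0 m³/s.
V = ΣQ_DR · Δt = 280.0 × 10800 s = 3.024 × 10^6 m³.
Over A = 112 km², depth = V / A = 27.0 mm.

d ≈ 27.0 mm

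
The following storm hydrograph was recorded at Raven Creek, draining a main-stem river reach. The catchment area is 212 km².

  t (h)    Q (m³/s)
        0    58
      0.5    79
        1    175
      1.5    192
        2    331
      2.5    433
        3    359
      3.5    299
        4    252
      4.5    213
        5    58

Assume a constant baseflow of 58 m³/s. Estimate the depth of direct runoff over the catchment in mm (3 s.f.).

d ≈ 15.4 mm

Direct runoff: 0.0, 21.0, 117.0, 134.0, 273.0, 375.0, 301.0, 241.0, 194.0, 155.0, 0.0 m³/s; ΣQ_DR = 1811 m³/s.
V = ΣQ_DR · Δt = 1811 × 1800 s = 3.260 × 10^6 m³.
Over A = 212 km², depth = V / A = 15.4 mm.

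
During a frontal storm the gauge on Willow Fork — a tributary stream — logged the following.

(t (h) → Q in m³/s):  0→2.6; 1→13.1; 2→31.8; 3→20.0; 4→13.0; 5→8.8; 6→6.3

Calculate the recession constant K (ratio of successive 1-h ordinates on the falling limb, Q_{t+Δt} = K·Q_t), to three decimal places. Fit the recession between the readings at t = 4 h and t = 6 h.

K ≈ 0.696

Using the recession-limb readings at t = 4 h and t = 6 h: Q falls from 13.0 to 6.3 m³/s over 2 intervals.
K = (Q₂/Q₁)^(1/2) = (6.3/13.0)^(1/2) = 0.696.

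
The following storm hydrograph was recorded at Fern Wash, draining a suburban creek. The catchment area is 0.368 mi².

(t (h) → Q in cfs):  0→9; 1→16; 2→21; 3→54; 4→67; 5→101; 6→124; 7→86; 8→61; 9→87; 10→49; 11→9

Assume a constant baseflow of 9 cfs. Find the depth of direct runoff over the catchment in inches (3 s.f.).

Direct runoff: 0.0, 7.0, 12.0, 45.0, 58.0, 92.0, 115.0, 77.0, 52.0, 78.0, 40.0, 0.0 cfs; ΣQ_DR = 576.0 cfs.
V = ΣQ_DR · Δt = 576.0 × 3600 s = 2.074 × 10^6 ft³.
Over A = 0.368 mi², depth = V / A = 2.43 in.

d ≈ 2.43 in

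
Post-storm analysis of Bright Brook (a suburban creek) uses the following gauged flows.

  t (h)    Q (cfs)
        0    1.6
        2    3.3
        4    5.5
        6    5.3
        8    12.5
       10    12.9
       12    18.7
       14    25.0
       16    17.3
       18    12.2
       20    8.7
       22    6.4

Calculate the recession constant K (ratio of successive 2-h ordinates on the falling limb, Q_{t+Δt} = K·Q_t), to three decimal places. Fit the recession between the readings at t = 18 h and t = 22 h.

Using the recession-limb readings at t = 18 h and t = 22 h: Q falls from 12.2 to 6.4 cfs over 2 intervals.
K = (Q₂/Q₁)^(1/2) = (6.4/12.2)^(1/2) = 0.724.

K ≈ 0.724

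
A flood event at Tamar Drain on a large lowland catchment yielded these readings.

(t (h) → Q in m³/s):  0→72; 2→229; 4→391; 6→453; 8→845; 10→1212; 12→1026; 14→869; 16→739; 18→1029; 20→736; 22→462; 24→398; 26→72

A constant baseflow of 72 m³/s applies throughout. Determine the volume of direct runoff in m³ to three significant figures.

V ≈ 5.42 × 10^7 m³

Direct-runoff ordinates (Q − Q_b): 0.0, 157.0, 319.0, 381.0, 773.0, 1140.0, 954.0, 797.0, 667.0, 957.0, 664.0, 390.0, 326.0, 0.0 m³/s.
ΣQ_DR = 7525 m³/s.
With Δt = 2 h = 7200 s, V = ΣQ_DR · Δt = 7525 × 7200 = 5.42 × 10^7 m³.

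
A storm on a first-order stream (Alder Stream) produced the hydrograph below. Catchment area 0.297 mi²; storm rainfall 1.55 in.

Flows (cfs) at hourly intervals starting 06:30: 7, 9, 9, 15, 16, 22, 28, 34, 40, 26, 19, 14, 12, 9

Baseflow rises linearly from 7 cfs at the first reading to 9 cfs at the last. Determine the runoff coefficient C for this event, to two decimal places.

ΣQ_DR = 148.0 cfs; V = ΣQ_DR·Δt = 5.328 × 10^5 ft³.
Runoff depth d = V / A = 0.7722 in.
C = d / P = 0.7722 / 1.55 = 0.50.

C ≈ 0.50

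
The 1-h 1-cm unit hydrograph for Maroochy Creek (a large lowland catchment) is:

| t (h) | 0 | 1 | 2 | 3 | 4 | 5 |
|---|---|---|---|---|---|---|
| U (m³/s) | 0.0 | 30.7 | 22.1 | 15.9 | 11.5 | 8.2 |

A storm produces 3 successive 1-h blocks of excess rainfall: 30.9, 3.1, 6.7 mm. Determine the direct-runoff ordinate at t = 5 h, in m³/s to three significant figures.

Q ≈ 39.6 m³/s

By discrete convolution, Q_j = Σ (P_i / 10 mm) · U_{j−i}.
At t = 5 h (j=5): Q = (30.9/10)·8.2 + (3.1/10)·11.5 + (6.7/10)·15.9 = 39.6 m³/s.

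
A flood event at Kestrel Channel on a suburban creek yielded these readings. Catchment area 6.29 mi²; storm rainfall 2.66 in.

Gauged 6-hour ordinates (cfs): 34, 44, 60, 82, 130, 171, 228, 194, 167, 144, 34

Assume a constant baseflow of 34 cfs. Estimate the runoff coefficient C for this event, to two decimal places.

C ≈ 0.51

ΣQ_DR = 914.0 cfs; V = ΣQ_DR·Δt = 1.974 × 10^7 ft³.
Runoff depth d = V / A = 1.351 in.
C = d / P = 1.351 / 2.66 = 0.51.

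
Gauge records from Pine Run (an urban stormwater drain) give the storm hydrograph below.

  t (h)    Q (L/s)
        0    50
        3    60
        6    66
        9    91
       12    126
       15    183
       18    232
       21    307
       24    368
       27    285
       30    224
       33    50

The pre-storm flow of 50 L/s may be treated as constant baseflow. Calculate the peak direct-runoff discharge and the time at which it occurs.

Subtracting baseflow gives direct-runoff ordinates: 0.0, 10.0, 16.0, 41.0, 76.0, 133.0, 182.0, 257.0, 318.0, 235.0, 174.0, 0.0 L/s.
The maximum is 318.0 L/s, occurring at the reading for t = 24 h.

Q_p = 318.0 L/s at t = 24 h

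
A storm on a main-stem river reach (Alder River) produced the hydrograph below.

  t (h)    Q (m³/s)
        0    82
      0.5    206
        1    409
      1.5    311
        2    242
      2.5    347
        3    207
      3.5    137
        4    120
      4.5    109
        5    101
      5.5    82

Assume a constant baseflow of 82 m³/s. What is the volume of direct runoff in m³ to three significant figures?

V ≈ 2.46 × 10^6 m³

Direct-runoff ordinates (Q − Q_b): 0.0, 124.0, 327.0, 229.0, 160.0, 265.0, 125.0, 55.0, 38.0, 27.0, 19.0, 0.0 m³/s.
ΣQ_DR = 1369 m³/s.
With Δt = 0.5 h = 1800 s, V = ΣQ_DR · Δt = 1369 × 1800 = 2.46 × 10^6 m³.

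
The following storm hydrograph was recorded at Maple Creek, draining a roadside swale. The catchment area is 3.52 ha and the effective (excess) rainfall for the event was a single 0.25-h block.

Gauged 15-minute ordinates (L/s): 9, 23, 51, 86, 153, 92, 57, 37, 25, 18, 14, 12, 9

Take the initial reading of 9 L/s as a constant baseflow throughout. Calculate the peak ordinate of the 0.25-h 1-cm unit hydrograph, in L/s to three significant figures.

U_p ≈ 120 L/s

Direct runoff: 0.0, 14.0, 42.0, 77.0, 144.0, 83.0, 48.0, 28.0, 16.0, 9.0, 5.0, 3.0, 0.0 L/s; ΣQ_DR = 469.0 L/s, peak = 144.0 L/s.
Runoff depth d = ΣQ_DR·Δt / A = 469.0 × 900 / (3.52 ha) = 11.99 mm.
The 1-cm UH is the DRH scaled by (10 mm)/d, so U_p = 144.0 × 10/11.99 = 120 L/s.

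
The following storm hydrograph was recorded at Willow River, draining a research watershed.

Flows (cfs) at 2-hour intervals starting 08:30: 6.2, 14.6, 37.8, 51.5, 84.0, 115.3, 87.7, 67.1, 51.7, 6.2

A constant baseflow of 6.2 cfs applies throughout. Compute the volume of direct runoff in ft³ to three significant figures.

Direct-runoff ordinates (Q − Q_b): 0.0, 8.4, 31.6, 45.3, 77.8, 109.1, 81.5, 60.9, 45.5, 0.0 cfs.
ΣQ_DR = 460.1 cfs.
With Δt = 2 h = 7200 s, V = ΣQ_DR · Δt = 460.1 × 7200 = 3.31 × 10^6 ft³.

V ≈ 3.31 × 10^6 ft³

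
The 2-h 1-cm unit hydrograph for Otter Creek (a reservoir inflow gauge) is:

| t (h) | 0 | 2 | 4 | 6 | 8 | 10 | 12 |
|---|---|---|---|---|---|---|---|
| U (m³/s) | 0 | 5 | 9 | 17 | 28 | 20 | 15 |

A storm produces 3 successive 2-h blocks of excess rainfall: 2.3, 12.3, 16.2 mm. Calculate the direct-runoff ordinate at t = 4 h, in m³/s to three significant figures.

By discrete convolution, Q_j = Σ (P_i / 10 mm) · U_{j−i}.
At t = 4 h (j=2): Q = (2.3/10)·9 + (12.3/10)·5 + (16.2/10)·0 = 8.22 m³/s.

Q ≈ 8.22 m³/s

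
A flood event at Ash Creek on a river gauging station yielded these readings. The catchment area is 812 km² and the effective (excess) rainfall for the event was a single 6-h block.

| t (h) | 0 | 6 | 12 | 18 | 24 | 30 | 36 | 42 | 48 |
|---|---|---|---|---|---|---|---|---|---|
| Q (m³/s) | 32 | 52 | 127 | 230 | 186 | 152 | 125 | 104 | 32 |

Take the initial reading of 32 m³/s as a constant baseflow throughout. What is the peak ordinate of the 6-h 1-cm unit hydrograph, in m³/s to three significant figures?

U_p ≈ 99.0 m³/s

Direct runoff: 0.0, 20.0, 95.0, 198.0, 154.0, 120.0, 93.0, 72.0, 0.0 m³/s; ΣQ_DR = 752.0 m³/s, peak = 198.0 m³/s.
Runoff depth d = ΣQ_DR·Δt / A = 752.0 × 21600 / (812 km²) = 20.00 mm.
The 1-cm UH is the DRH scaled by (10 mm)/d, so U_p = 198.0 × 10/20.00 = 99.0 m³/s.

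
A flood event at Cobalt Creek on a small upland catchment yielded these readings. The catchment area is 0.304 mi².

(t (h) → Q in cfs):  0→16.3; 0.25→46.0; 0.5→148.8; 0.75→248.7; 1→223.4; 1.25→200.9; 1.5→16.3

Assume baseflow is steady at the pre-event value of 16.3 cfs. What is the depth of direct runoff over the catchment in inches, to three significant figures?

d ≈ 1.00 in

Direct runoff: 0.0, 29.7, 132.5, 232.4, 207.1, 184.6, 0.0 cfs; ΣQ_DR = 786.3 cfs.
V = ΣQ_DR · Δt = 786.3 × 900 s = 7.077 × 10^5 ft³.
Over A = 0.304 mi², depth = V / A = 1.00 in.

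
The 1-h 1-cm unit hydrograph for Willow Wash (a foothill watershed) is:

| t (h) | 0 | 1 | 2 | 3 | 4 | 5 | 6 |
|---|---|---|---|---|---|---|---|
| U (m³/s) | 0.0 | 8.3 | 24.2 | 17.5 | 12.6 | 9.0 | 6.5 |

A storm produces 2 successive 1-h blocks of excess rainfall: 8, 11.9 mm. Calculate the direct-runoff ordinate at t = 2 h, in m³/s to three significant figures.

Q ≈ 29.2 m³/s

By discrete convolution, Q_j = Σ (P_i / 10 mm) · U_{j−i}.
At t = 2 h (j=2): Q = (8/10)·24.2 + (11.9/10)·8.3 = 29.2 m³/s.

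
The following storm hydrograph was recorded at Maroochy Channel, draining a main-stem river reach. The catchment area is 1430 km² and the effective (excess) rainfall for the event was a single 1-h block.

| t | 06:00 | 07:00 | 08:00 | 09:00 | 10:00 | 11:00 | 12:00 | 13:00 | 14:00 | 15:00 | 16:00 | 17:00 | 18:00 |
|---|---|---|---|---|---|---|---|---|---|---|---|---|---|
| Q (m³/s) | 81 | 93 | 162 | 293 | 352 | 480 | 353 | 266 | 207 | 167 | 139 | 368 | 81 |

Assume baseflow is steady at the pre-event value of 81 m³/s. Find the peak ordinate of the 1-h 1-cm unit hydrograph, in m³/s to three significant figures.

Direct runoff: 0.0, 12.0, 81.0, 212.0, 271.0, 399.0, 272.0, 185.0, 126.0, 86.0, 58.0, 287.0, 0.0 m³/s; ΣQ_DR = 1989 m³/s, peak = 399.0 m³/s.
Runoff depth d = ΣQ_DR·Δt / A = 1989 × 3600 / (1430 km²) = 5.007 mm.
The 1-cm UH is the DRH scaled by (10 mm)/d, so U_p = 399.0 × 10/5.007 = 797 m³/s.

U_p ≈ 797 m³/s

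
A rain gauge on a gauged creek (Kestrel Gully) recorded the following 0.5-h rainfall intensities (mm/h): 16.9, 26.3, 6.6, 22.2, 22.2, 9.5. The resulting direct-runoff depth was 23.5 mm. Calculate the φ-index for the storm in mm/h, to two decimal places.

φ ≈ 10.15 mm/h

Only the 4 blocks with intensity above φ contribute runoff: 16.9, 26.3, 22.2, 22.2 mm/h.
Σ(I−φ)·Δt = d  ⇒  (16.9+26.3+22.2+22.2 − 4φ)·0.5 = 23.5
φ = (87.60 − 23.5/0.5) / 4 = 10.15 mm/h.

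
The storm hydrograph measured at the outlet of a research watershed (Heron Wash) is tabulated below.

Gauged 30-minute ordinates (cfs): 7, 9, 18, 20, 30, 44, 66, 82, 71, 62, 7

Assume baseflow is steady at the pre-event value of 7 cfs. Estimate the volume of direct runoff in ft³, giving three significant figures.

Direct-runoff ordinates (Q − Q_b): 0.0, 2.0, 11.0, 13.0, 23.0, 37.0, 59.0, 75.0, 64.0, 55.0, 0.0 cfs.
ΣQ_DR = 339.0 cfs.
With Δt = 0.5 h = 1800 s, V = ΣQ_DR · Δt = 339.0 × 1800 = 6.10 × 10^5 ft³.

V ≈ 6.10 × 10^5 ft³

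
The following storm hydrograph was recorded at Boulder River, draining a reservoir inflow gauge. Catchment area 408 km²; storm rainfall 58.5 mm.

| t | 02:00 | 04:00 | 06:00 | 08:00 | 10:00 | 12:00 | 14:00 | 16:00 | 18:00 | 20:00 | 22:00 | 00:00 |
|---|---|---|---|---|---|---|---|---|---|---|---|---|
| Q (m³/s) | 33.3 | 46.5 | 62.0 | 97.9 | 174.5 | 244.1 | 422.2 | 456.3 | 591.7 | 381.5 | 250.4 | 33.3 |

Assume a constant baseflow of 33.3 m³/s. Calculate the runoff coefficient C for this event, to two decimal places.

ΣQ_DR = 2394 m³/s; V = ΣQ_DR·Δt = 1.724 × 10^7 m³.
Runoff depth d = V / A = 42.25 mm.
C = d / P = 42.25 / 58.5 = 0.72.

C ≈ 0.72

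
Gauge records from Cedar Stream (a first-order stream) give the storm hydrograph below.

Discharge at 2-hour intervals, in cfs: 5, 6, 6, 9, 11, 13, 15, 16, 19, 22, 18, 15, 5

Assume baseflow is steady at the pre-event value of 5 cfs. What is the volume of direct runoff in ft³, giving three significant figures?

V ≈ 6.84 × 10^5 ft³

Direct-runoff ordinates (Q − Q_b): 0.0, 1.0, 1.0, 4.0, 6.0, 8.0, 10.0, 11.0, 14.0, 17.0, 13.0, 10.0, 0.0 cfs.
ΣQ_DR = 95.00 cfs.
With Δt = 2 h = 7200 s, V = ΣQ_DR · Δt = 95.00 × 7200 = 6.84 × 10^5 ft³.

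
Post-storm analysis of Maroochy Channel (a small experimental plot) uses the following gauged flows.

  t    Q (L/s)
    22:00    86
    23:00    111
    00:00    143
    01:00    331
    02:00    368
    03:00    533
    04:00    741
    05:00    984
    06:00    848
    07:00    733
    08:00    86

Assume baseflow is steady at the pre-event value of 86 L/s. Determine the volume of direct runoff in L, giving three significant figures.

V ≈ 1.45 × 10^7 L

Direct-runoff ordinates (Q − Q_b): 0.0, 25.0, 57.0, 245.0, 282.0, 447.0, 655.0, 898.0, 762.0, 647.0, 0.0 L/s.
ΣQ_DR = 4018 L/s.
With Δt = 1 h = 3600 s, V = ΣQ_DR · Δt = 4018 × 3600 = 1.45 × 10^7 L.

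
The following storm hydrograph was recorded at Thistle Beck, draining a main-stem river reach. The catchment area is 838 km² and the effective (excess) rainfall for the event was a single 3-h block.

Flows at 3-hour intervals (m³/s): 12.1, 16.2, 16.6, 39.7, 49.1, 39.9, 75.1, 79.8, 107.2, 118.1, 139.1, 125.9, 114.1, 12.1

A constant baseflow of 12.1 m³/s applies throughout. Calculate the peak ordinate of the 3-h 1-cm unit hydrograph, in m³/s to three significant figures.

U_p ≈ 127 m³/s

Direct runoff: 0.0, 4.1, 4.5, 27.6, 37.0, 27.8, 63.0, 67.7, 95.1, 106.0, 127.0, 113.8, 102.0, 0.0 m³/s; ΣQ_DR = 775.6 m³/s, peak = 127.0 m³/s.
Runoff depth d = ΣQ_DR·Δt / A = 775.6 × 10800 / (838 km²) = 9.996 mm.
The 1-cm UH is the DRH scaled by (10 mm)/d, so U_p = 127.0 × 10/9.996 = 127 m³/s.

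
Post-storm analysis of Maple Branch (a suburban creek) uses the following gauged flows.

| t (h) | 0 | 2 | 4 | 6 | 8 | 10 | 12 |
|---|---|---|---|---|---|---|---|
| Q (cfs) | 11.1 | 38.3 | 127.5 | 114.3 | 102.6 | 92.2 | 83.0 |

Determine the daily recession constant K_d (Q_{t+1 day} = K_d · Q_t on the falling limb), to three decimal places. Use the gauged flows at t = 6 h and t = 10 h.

K_d ≈ 0.275

Between t = 6 h and t = 10 h the flow falls from 114.3 to 92.2 cfs over 2×2 h = 4 h.
Per-interval ratio K = (92.2/114.3)^(1/2) = 0.8981; K_d = K^(24/2) = 0.275.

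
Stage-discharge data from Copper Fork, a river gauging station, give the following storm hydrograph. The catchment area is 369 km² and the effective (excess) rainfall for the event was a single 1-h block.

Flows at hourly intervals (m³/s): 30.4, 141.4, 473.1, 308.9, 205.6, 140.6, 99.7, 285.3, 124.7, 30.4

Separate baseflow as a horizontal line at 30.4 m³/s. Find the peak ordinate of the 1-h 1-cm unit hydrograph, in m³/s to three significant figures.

U_p ≈ 295 m³/s

Direct runoff: 0.0, 111.0, 442.7, 278.5, 175.2, 110.2, 69.3, 254.9, 94.3, 0.0 m³/s; ΣQ_DR = 1536 m³/s, peak = 442.7 m³/s.
Runoff depth d = ΣQ_DR·Δt / A = 1536 × 3600 / (369 km²) = 14.99 mm.
The 1-cm UH is the DRH scaled by (10 mm)/d, so U_p = 442.7 × 10/14.99 = 295 m³/s.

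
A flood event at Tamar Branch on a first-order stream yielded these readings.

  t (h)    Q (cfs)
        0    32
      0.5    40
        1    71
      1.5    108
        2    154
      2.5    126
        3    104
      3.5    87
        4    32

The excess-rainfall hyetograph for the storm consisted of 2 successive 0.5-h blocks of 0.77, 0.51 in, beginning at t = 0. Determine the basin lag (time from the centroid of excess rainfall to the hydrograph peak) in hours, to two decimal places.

Centroid of excess rainfall: t_c = Σ P_i·t̄_i / ΣP_i = 0.4492 h (block centres at 0.25, 0.75 h).
Hydrograph peak occurs at t = 2 h, so basin lag t_L = 2 − 0.4492 = 1.55 h.

t_L ≈ 1.55 h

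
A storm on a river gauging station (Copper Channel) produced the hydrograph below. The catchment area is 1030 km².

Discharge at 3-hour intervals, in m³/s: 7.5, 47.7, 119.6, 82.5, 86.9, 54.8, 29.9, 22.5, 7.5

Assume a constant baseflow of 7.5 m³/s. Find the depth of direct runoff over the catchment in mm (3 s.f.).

d ≈ 4.10 mm

Direct runoff: 0.0, 40.2, 112.1, 75.0, 79.4, 47.3, 22.4, 15.0, 0.0 m³/s; ΣQ_DR = 391.4 m³/s.
V = ΣQ_DR · Δt = 391.4 × 10800 s = 4.227 × 10^6 m³.
Over A = 1030 km², depth = V / A = 4.10 mm.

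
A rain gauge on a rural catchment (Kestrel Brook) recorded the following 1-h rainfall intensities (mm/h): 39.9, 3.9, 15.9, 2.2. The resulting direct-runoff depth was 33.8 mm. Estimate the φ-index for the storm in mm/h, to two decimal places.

Only the 2 blocks with intensity above φ contribute runoff: 39.9, 15.9 mm/h.
Σ(I−φ)·Δt = d  ⇒  (39.9+15.9 − 2φ)·1 = 33.8
φ = (55.80 − 33.8/1) / 2 = 11.00 mm/h.

φ ≈ 11.00 mm/h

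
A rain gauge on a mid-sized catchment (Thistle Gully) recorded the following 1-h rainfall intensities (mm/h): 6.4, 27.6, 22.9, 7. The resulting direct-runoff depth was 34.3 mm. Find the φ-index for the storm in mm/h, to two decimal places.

Only the 2 blocks with intensity above φ contribute runoff: 27.6, 22.9 mm/h.
Σ(I−φ)·Δt = d  ⇒  (27.6+22.9 − 2φ)·1 = 34.3
φ = (50.50 − 34.3/1) / 2 = 8.10 mm/h.

φ ≈ 8.10 mm/h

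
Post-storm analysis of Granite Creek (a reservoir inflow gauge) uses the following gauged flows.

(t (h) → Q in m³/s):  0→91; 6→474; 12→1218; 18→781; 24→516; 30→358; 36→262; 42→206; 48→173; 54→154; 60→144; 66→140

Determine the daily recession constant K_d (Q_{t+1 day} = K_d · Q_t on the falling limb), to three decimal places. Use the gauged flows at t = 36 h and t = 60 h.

K_d ≈ 0.550

Between t = 36 h and t = 60 h the flow falls from 262 to 144 m³/s over 4×6 h = 24 h.
Per-interval ratio K = (144/262)^(1/4) = 0.8610; K_d = K^(24/6) = 0.550.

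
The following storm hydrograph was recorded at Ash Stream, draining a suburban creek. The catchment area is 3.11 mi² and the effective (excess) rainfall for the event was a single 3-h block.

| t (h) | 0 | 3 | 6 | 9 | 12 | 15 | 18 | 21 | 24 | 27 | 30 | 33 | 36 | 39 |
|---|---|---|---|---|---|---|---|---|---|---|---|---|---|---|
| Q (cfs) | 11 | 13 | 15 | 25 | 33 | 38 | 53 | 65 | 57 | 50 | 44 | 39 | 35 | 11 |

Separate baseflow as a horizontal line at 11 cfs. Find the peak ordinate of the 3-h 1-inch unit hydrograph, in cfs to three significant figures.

U_p ≈ 108 cfs

Direct runoff: 0.0, 2.0, 4.0, 14.0, 22.0, 27.0, 42.0, 54.0, 46.0, 39.0, 33.0, 28.0, 24.0, 0.0 cfs; ΣQ_DR = 335.0 cfs, peak = 54.0 cfs.
Runoff depth d = ΣQ_DR·Δt / A = 335.0 × 10800 / (3.11 mi²) = 0.5007 in.
The 1-inch UH is the DRH scaled by (1 in)/d, so U_p = 54.0 × 1/0.5007 = 108 cfs.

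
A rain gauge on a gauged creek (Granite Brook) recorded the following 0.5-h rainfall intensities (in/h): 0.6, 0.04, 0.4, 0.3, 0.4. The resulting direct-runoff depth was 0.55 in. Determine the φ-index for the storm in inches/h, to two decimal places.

Only the 4 blocks with intensity above φ contribute runoff: 0.6, 0.4, 0.3, 0.4 in/h.
Σ(I−φ)·Δt = d  ⇒  (0.6+0.4+0.3+0.4 − 4φ)·0.5 = 0.55
φ = (1.700 − 0.55/0.5) / 4 = 0.15 in/h.

φ ≈ 0.15 in/h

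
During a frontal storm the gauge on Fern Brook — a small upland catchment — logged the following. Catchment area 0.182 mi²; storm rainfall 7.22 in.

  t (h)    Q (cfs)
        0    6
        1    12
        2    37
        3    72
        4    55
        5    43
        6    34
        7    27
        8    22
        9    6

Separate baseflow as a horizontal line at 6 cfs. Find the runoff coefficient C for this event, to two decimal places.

C ≈ 0.30

ΣQ_DR = 254.0 cfs; V = ΣQ_DR·Δt = 9.144 × 10^5 ft³.
Runoff depth d = V / A = 2.163 in.
C = d / P = 2.163 / 7.22 = 0.30.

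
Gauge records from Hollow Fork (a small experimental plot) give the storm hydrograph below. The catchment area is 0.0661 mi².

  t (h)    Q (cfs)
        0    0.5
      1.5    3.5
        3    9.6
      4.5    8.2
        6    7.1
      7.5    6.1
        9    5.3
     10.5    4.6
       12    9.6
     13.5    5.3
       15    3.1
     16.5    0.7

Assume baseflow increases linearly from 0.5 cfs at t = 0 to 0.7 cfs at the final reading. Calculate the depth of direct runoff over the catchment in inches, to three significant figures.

Direct runoff: 0.00, 2.98, 9.06, 7.65, 6.53, 5.51, 4.69, 3.97, 8.95, 4.64, 2.42, 0.00 cfs; ΣQ_DR = 56.40 cfs.
V = ΣQ_DR · Δt = 56.40 × 5400 s = 3.046 × 10^5 ft³.
Over A = 0.0661 mi², depth = V / A = 1.98 in.

d ≈ 1.98 in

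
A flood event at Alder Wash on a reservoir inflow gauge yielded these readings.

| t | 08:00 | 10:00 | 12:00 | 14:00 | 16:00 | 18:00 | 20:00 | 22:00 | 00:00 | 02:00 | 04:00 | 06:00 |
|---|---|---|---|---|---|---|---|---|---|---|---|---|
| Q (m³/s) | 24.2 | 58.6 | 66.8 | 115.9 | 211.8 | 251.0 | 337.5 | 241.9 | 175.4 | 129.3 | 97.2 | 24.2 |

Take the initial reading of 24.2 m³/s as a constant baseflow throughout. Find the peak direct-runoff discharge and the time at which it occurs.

Subtracting baseflow gives direct-runoff ordinates: 0.0, 34.4, 42.6, 91.7, 187.6, 226.8, 313.3, 217.7, 151.2, 105.1, 73.0, 0.0 m³/s.
The maximum is 313.3 m³/s, occurring at the reading for t = 20:00.

Q_p = 313.3 m³/s at t = 20:00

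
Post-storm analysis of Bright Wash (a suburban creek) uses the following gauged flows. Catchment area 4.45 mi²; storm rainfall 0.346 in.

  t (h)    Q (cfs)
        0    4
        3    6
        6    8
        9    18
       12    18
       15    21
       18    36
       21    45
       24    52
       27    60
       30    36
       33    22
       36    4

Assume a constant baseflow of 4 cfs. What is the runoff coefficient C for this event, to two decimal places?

ΣQ_DR = 278.0 cfs; V = ΣQ_DR·Δt = 3.002 × 10^6 ft³.
Runoff depth d = V / A = 0.2904 in.
C = d / P = 0.2904 / 0.346 = 0.84.

C ≈ 0.84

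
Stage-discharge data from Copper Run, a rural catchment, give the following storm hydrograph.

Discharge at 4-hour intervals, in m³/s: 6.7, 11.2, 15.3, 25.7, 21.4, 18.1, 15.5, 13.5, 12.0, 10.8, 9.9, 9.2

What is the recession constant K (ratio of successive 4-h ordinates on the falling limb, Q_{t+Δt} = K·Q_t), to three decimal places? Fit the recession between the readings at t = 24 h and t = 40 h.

K ≈ 0.894

Using the recession-limb readings at t = 24 h and t = 40 h: Q falls from 15.5 to 9.9 m³/s over 4 intervals.
K = (Q₂/Q₁)^(1/4) = (9.9/15.5)^(1/4) = 0.894.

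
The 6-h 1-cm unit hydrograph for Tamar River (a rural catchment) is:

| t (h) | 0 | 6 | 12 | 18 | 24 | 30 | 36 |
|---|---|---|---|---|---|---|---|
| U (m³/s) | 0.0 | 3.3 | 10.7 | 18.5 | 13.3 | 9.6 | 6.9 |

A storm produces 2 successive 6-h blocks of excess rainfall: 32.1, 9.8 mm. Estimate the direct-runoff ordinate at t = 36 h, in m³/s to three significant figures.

Q ≈ 31.6 m³/s

By discrete convolution, Q_j = Σ (P_i / 10 mm) · U_{j−i}.
At t = 36 h (j=6): Q = (32.1/10)·6.9 + (9.8/10)·9.6 = 31.6 m³/s.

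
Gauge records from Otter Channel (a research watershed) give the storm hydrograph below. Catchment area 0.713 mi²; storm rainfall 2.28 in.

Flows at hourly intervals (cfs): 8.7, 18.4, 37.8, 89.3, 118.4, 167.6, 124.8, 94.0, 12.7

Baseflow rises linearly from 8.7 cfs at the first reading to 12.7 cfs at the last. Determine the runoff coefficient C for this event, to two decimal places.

C ≈ 0.55

ΣQ_DR = 575.4 cfs; V = ΣQ_DR·Δt = 2.071 × 10^6 ft³.
Runoff depth d = V / A = 1.251 in.
C = d / P = 1.251 / 2.28 = 0.55.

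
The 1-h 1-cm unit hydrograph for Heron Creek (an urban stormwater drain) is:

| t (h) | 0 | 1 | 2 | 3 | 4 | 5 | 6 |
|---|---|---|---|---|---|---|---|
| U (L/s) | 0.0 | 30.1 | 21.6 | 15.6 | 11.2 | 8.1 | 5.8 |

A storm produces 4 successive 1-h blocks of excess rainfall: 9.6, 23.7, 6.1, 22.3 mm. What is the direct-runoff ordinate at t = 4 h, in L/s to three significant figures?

By discrete convolution, Q_j = Σ (P_i / 10 mm) · U_{j−i}.
At t = 4 h (j=4): Q = (9.6/10)·11.2 + (23.7/10)·15.6 + (6.1/10)·21.6 + (22.3/10)·30.1 = 128 L/s.

Q ≈ 128 L/s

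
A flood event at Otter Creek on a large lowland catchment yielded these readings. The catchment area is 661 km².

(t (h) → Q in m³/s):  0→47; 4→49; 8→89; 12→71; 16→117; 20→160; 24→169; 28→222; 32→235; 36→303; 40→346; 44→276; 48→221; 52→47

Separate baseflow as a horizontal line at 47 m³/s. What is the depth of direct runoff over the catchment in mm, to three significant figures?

d ≈ 36.9 mm

Direct runoff: 0.0, 2.0, 42.0, 24.0, 70.0, 113.0, 122.0, 175.0, 188.0, 256.0, 299.0, 229.0, 174.0, 0.0 m³/s; ΣQ_DR = 1694 m³/s.
V = ΣQ_DR · Δt = 1694 × 14400 s = 2.439 × 10^7 m³.
Over A = 661 km², depth = V / A = 36.9 mm.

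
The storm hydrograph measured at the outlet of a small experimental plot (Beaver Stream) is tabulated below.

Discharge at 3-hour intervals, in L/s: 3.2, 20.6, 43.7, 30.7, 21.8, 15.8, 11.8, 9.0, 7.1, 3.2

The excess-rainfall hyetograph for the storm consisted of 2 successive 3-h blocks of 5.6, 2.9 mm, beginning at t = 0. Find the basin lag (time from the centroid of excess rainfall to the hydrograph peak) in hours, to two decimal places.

Centroid of excess rainfall: t_c = Σ P_i·t̄_i / ΣP_i = 2.5235 h (block centres at 1.5, 4.5 h).
Hydrograph peak occurs at t = 6 h, so basin lag t_L = 6 − 2.5235 = 3.48 h.

t_L ≈ 3.48 h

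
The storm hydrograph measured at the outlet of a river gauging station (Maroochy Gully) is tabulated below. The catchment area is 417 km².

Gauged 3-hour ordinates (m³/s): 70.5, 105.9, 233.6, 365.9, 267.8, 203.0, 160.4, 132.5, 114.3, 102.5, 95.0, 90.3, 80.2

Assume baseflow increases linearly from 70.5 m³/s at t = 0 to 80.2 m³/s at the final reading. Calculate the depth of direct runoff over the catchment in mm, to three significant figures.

Direct runoff: 0.00, 34.59, 161.48, 292.98, 194.07, 128.46, 85.05, 56.34, 37.33, 24.73, 16.42, 10.91, 0.00 m³/s; ΣQ_DR = 1042 m³/s.
V = ΣQ_DR · Δt = 1042 × 10800 s = 1.126 × 10^7 m³.
Over A = 417 km², depth = V / A = 27.0 mm.

d ≈ 27.0 mm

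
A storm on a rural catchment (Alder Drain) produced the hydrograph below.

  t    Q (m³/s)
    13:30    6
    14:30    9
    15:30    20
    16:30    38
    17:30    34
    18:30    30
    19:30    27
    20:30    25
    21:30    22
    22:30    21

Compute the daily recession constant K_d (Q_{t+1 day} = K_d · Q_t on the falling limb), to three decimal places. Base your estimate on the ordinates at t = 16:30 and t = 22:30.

Between t = 16:30 and t = 22:30 the flow falls from 38 to 21 m³/s over 6×1 h = 6 h.
Per-interval ratio K = (21/38)^(1/6) = 0.9059; K_d = K^(24/1) = 0.093.

K_d ≈ 0.093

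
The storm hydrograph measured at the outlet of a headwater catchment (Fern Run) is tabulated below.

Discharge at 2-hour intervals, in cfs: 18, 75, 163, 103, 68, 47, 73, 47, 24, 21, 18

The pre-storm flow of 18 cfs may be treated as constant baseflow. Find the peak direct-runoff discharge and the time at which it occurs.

Subtracting baseflow gives direct-runoff ordinates: 0.0, 57.0, 145.0, 85.0, 50.0, 29.0, 55.0, 29.0, 6.0, 3.0, 0.0 cfs.
The maximum is 145.0 cfs, occurring at the reading for t = 4 h.

Q_p = 145.0 cfs at t = 4 h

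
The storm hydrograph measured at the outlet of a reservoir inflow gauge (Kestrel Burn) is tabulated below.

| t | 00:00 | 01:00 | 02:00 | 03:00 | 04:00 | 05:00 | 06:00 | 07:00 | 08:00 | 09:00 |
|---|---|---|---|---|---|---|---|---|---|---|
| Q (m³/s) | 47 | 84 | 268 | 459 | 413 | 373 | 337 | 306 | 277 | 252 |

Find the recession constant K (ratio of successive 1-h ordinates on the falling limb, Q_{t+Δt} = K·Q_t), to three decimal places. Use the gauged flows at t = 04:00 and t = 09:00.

Using the recession-limb readings at t = 04:00 and t = 09:00: Q falls from 413 to 252 m³/s over 5 intervals.
K = (Q₂/Q₁)^(1/5) = (252/413)^(1/5) = 0.906.

K ≈ 0.906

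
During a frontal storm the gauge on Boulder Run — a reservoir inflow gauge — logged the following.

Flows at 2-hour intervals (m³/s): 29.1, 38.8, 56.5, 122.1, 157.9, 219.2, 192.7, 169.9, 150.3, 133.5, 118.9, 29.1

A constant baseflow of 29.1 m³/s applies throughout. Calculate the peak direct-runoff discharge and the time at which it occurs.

Q_p = 190.1 m³/s at t = 10 h

Subtracting baseflow gives direct-runoff ordinates: 0.0, 9.7, 27.4, 93.0, 128.8, 190.1, 163.6, 140.8, 121.2, 104.4, 89.8, 0.0 m³/s.
The maximum is 190.1 m³/s, occurring at the reading for t = 10 h.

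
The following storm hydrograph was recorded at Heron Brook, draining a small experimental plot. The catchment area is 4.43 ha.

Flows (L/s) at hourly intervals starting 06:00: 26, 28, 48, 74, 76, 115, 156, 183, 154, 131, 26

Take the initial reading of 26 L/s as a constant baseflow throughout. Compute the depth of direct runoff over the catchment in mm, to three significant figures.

d ≈ 59.4 mm

Direct runoff: 0.0, 2.0, 22.0, 48.0, 50.0, 89.0, 130.0, 157.0, 128.0, 105.0, 0.0 L/s; ΣQ_DR = 731.0 L/s.
V = ΣQ_DR · Δt = 731.0 × 3600 s = 2.632 × 10^6 L.
Over A = 4.43 ha, depth = V / A = 59.4 mm.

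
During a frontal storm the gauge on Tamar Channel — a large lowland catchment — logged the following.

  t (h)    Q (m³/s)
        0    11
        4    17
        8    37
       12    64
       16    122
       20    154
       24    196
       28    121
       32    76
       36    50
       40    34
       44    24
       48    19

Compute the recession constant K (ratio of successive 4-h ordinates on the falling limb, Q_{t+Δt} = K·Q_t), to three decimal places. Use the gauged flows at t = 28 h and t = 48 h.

Using the recession-limb readings at t = 28 h and t = 48 h: Q falls from 121 to 19 m³/s over 5 intervals.
K = (Q₂/Q₁)^(1/5) = (19/121)^(1/5) = 0.691.

K ≈ 0.691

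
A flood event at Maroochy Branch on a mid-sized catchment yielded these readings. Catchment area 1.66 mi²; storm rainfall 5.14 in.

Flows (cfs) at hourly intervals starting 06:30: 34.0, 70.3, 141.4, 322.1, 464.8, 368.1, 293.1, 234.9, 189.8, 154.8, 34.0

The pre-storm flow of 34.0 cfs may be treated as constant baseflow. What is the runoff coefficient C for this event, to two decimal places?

ΣQ_DR = 1933 cfs; V = ΣQ_DR·Δt = 6.960 × 10^6 ft³.
Runoff depth d = V / A = 1.805 in.
C = d / P = 1.805 / 5.14 = 0.35.

C ≈ 0.35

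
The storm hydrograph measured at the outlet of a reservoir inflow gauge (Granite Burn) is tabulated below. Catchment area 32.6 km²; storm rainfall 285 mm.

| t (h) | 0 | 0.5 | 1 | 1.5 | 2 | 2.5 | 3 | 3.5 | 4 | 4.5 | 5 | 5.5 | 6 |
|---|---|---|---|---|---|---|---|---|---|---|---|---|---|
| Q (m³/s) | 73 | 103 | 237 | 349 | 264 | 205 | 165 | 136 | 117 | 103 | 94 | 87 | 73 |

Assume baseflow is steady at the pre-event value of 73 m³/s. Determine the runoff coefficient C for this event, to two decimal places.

ΣQ_DR = 1057 m³/s; V = ΣQ_DR·Δt = 1.903 × 10^6 m³.
Runoff depth d = V / A = 58.36 mm.
C = d / P = 58.36 / 285 = 0.20.

C ≈ 0.20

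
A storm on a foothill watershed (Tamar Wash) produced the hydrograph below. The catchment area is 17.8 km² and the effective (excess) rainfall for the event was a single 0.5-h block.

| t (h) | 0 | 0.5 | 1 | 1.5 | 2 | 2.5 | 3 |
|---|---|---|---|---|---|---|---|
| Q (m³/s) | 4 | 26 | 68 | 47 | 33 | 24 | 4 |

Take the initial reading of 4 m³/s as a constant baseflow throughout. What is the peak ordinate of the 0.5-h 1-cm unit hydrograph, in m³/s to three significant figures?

Direct runoff: 0.0, 22.0, 64.0, 43.0, 29.0, 20.0, 0.0 m³/s; ΣQ_DR = 178.0 m³/s, peak = 64.0 m³/s.
Runoff depth d = ΣQ_DR·Δt / A = 178.0 × 1800 / (17.8 km²) = 18.00 mm.
The 1-cm UH is the DRH scaled by (10 mm)/d, so U_p = 64.0 × 10/18.00 = 35.6 m³/s.

U_p ≈ 35.6 m³/s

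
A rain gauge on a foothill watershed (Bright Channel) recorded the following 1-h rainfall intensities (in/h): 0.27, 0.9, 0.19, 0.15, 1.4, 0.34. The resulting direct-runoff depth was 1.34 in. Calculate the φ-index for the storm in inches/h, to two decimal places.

Only the 2 blocks with intensity above φ contribute runoff: 0.9, 1.4 in/h.
Σ(I−φ)·Δt = d  ⇒  (0.9+1.4 − 2φ)·1 = 1.34
φ = (2.300 − 1.34/1) / 2 = 0.48 in/h.

φ ≈ 0.48 in/h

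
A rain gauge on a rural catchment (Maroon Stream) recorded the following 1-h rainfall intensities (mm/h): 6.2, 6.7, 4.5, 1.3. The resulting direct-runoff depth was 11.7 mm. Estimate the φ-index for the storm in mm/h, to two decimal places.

Only the 3 blocks with intensity above φ contribute runoff: 6.2, 6.7, 4.5 mm/h.
Σ(I−φ)·Δt = d  ⇒  (6.2+6.7+4.5 − 3φ)·1 = 11.7
φ = (17.40 − 11.7/1) / 3 = 1.90 mm/h.

φ ≈ 1.90 mm/h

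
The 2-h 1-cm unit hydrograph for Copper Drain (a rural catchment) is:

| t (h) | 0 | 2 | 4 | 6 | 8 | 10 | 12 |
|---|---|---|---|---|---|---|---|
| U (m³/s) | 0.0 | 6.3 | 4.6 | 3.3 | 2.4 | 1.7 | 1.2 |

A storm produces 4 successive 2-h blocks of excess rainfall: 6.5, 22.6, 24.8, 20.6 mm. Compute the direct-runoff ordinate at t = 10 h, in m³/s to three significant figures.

Q ≈ 24.2 m³/s

By discrete convolution, Q_j = Σ (P_i / 10 mm) · U_{j−i}.
At t = 10 h (j=5): Q = (6.5/10)·1.7 + (22.6/10)·2.4 + (24.8/10)·3.3 + (20.6/10)·4.6 = 24.2 m³/s.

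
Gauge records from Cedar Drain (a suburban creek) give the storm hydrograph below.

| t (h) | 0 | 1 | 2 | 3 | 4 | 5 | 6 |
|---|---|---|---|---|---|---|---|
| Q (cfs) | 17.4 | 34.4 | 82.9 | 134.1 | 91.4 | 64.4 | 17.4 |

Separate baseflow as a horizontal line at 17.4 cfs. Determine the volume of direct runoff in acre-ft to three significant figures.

V ≈ 26.5 acre-ft

Direct-runoff ordinates (Q − Q_b): 0.0, 17.0, 65.5, 116.7, 74.0, 47.0, 0.0 cfs.
ΣQ_DR = 320.2 cfs.
With Δt = 1 h = 3600 s, V = ΣQ_DR · Δt = 320.2 × 3600 = 1.15 × 10^6 ft³ = 26.5 acre-ft.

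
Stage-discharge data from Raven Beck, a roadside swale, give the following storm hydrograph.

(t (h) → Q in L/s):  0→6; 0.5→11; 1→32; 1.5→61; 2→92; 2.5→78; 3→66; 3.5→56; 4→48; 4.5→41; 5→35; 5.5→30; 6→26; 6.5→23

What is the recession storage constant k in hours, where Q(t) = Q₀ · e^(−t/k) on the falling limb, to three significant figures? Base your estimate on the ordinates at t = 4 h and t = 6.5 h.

k ≈ 3.40 h

On the falling limb, Q drops from 48 to 23 L/s between t = 4 h and t = 6.5 h (Δt = 2.5 h).
k = −Δt / ln(Q₂/Q₁) = −2.5 / ln(23/48) = 3.40 h.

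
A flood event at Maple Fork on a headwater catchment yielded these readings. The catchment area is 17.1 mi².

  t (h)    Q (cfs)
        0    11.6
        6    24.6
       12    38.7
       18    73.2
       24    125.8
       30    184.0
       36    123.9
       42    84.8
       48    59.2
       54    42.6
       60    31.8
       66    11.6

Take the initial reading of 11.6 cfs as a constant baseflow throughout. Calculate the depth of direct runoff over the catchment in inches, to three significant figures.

Direct runoff: 0.0, 13.0, 27.1, 61.6, 114.2, 172.4, 112.3, 73.2, 47.6, 31.0, 20.2, 0.0 cfs; ΣQ_DR = 672.6 cfs.
V = ΣQ_DR · Δt = 672.6 × 21600 s = 1.453 × 10^7 ft³.
Over A = 17.1 mi², depth = V / A = 0.366 in.

d ≈ 0.366 in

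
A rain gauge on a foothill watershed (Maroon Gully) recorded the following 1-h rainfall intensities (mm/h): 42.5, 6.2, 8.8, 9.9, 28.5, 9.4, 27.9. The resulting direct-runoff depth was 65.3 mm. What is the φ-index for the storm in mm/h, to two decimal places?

φ ≈ 11.20 mm/h

Only the 3 blocks with intensity above φ contribute runoff: 42.5, 28.5, 27.9 mm/h.
Σ(I−φ)·Δt = d  ⇒  (42.5+28.5+27.9 − 3φ)·1 = 65.3
φ = (98.90 − 65.3/1) / 3 = 11.20 mm/h.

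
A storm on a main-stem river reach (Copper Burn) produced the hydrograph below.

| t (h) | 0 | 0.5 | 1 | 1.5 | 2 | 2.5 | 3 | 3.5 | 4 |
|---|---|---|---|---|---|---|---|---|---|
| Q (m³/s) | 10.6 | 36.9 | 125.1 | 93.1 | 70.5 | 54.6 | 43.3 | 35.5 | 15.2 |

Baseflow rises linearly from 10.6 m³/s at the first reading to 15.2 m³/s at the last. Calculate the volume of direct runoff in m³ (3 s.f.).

Direct-runoff ordinates (Q − Q_b): 0.00, 25.73, 113.35, 80.78, 57.60, 41.12, 29.25, 20.88, 0.00 m³/s.
ΣQ_DR = 368.7 m³/s.
With Δt = 0.5 h = 1800 s, V = ΣQ_DR · Δt = 368.7 × 1800 = 6.64 × 10^5 m³.

V ≈ 6.64 × 10^5 m³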